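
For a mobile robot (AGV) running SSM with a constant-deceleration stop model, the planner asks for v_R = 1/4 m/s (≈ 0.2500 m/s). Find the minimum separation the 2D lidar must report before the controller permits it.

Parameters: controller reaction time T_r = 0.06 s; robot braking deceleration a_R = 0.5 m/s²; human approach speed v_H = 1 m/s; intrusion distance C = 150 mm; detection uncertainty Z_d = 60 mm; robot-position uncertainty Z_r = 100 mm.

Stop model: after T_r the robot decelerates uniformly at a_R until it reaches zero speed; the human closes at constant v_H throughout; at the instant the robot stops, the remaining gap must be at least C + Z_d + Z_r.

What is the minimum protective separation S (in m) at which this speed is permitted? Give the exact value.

T_s = v_R/a_R = (1/4)/(1/2) = 0.5000 s
robot covers v_R·T_r = 0.2500·0.0600 = 0.0150 m before braking
robot covers 0.2500·0.5000 − ½·0.5000·0.5000² = 0.0625 m while stopping
person approaches 1.0000·(0.0600+0.5000) = 0.5600 m
residual clearance needed = 0.1500+0.0600+0.1000 = 0.3100 m
S_min ≈ 0.0150+0.0625+0.5600+0.3100  ⇒  S_min = 379/400 m

S_min = 379/400 m = 0.9475 m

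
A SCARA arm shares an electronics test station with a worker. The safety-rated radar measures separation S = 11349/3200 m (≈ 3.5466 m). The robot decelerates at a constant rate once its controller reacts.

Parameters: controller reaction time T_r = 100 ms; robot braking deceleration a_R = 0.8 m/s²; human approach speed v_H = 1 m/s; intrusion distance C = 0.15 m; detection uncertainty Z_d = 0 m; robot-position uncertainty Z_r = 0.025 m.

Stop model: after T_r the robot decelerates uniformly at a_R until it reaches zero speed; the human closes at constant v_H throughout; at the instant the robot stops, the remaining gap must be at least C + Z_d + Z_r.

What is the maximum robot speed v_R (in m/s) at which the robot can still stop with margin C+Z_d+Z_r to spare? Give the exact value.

v_R_max = 29/20 m/s = 1.4500 m/s

collect terms ⇒ (5/8)·v_R² + (27/20)·v_R + (-10469/3200) = 0
  disc = (27/20)² − 4·(5/8)·(-10469/3200) = 64009/6400 ; √disc = 253/80
  v_R = (−(27/20) + 253/80) / (2·(5/8)) = 29/20 m/s
check:
stop time T_s = (29/20)/(4/5) = 1.8125 s
reaction-phase robot travel = 1.4500·0.1000 = 0.1450 m
braking distance = 1.4500²/(2·0.8000) = 1.3141 m
human over T_r+T_s: 1.0000·(0.1000+1.8125) = 1.9125 m
residual clearance needed = 0.1500+0.0000+0.0250 = 0.1750 m
sum ≈ 0.1450+1.3141+1.9125+0.1750 ≈ 3.5466 m = S ✓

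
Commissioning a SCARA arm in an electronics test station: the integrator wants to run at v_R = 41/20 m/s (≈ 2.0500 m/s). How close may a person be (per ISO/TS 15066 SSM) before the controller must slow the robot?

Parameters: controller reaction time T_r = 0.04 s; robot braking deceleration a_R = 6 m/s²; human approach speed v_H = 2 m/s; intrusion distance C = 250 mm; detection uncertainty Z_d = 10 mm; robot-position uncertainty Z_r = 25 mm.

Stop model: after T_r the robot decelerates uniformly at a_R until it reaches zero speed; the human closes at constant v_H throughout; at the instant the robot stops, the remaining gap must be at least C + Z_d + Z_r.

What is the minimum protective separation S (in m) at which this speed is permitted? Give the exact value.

stop time T_s = (41/20)/6 = 0.3417 s
robot in T_r: 2.0500·0.0400 = 0.0820 m
braking distance = 2.0500²/(2·6.0000) = 0.3502 m
person approaches 2.0000·(0.0400+0.3417) = 0.7633 m
margins: 0.2500+0.0100+0.0250 = 0.2850 m
S_min ≈ 0.0820+0.3502+0.7633+0.2850  ⇒  S_min = 35533/24000 m

S_min = 35533/24000 m = 1.4805 m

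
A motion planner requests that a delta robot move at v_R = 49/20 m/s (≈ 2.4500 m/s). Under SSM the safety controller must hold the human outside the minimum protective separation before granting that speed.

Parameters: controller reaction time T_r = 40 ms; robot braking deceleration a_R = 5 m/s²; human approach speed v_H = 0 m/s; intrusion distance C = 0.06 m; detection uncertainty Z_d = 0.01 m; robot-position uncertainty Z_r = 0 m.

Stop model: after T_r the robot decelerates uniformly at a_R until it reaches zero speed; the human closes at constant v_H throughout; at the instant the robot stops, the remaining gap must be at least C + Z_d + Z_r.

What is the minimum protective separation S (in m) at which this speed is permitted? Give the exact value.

stop time T_s = (49/20)/5 = 0.4900 s
reaction-phase robot travel = 2.4500·0.0400 = 0.0980 m
robot under decel: 2.4500²/(2·5.0000) = 0.6002 m
person approaches 0.0000·(0.0400+0.4900) = 0.0000 m
C+Z_d+Z_r = 0.0600+0.0100+0.0000 = 0.0700 m
S_min ≈ 0.0980+0.6002+0.0000+0.0700  ⇒  S_min = 3073/4000 m

S_min = 3073/4000 m = 0.7682 m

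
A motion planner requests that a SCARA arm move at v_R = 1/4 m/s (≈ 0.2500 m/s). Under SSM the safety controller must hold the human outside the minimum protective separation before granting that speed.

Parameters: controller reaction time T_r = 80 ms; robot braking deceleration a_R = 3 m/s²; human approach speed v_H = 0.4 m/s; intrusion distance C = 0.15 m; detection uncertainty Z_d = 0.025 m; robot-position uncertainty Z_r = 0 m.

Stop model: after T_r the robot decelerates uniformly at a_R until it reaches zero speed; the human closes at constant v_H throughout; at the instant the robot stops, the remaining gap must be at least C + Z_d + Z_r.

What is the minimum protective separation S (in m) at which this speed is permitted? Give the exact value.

braking lasts T_s = (1/4)/3 = 0.0833 s
robot covers v_R·T_r = 0.2500·0.0800 = 0.0200 m before braking
robot covers 0.2500·0.0833 − ½·3.0000·0.0833² = 0.0104 m while stopping
human closes 0.4000·0.1633 = 0.0653 m
residual clearance needed = 0.1500+0.0250+0.0000 = 0.1750 m
S_min ≈ 0.0200+0.0104+0.0653+0.1750  ⇒  S_min = 1083/4000 m

S_min = 1083/4000 m = 0.2707 m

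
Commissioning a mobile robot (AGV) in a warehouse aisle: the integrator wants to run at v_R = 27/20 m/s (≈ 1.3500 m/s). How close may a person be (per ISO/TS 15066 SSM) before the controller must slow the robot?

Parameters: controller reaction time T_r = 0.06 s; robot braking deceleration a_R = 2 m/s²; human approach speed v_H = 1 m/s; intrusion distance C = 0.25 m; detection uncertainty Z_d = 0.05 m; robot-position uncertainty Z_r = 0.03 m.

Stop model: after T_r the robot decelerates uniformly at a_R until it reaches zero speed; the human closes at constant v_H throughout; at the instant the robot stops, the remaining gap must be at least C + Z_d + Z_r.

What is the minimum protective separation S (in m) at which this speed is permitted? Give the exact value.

S_min = 12813/8000 m = 1.6016 m

stop time T_s = (27/20)/2 = 0.6750 s
reaction-phase robot travel = 1.3500·0.0600 = 0.0810 m
braking distance = 1.3500²/(2·2.0000) = 0.4556 m
human over T_r+T_s: 1.0000·(0.0600+0.6750) = 0.7350 m
margins: 0.2500+0.0500+0.0300 = 0.3300 m
S_min ≈ 0.0810+0.4556+0.7350+0.3300  ⇒  S_min = 12813/8000 m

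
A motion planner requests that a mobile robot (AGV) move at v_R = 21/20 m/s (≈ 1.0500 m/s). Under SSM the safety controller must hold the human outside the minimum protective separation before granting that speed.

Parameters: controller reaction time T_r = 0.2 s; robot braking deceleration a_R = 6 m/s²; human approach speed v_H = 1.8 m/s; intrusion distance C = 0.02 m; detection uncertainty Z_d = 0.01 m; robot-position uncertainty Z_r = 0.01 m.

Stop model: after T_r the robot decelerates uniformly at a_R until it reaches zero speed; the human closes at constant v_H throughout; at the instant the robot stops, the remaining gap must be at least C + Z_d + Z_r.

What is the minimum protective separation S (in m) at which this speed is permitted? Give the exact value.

stop time T_s = (21/20)/6 = 0.1750 s
reaction-phase robot travel = 1.0500·0.2000 = 0.2100 m
robot covers 1.0500·0.1750 − ½·6.0000·0.1750² = 0.0919 m while stopping
human closes 1.8000·0.3750 = 0.6750 m
C+Z_d+Z_r = 0.0200+0.0100+0.0100 = 0.0400 m
S_min ≈ 0.2100+0.0919+0.6750+0.0400  ⇒  S_min = 1627/1600 m

S_min = 1627/1600 m = 1.0169 m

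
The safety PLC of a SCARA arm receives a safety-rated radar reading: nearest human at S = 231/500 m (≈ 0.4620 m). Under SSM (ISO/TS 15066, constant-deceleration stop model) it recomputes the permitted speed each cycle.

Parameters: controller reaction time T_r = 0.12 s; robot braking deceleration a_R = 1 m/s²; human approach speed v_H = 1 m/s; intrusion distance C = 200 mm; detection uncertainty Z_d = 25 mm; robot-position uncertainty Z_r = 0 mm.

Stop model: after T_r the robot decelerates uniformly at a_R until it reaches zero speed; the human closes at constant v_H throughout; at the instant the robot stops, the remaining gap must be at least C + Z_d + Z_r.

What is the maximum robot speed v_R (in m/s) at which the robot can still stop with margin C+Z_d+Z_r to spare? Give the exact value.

v_R_max = 1/10 m/s = 0.1000 m/s

at the boundary: (1/2)·v² + (28/25)·v + (-117/1000) = 0
  disc = (28/25)² − 4·(1/2)·(-117/1000) = 3721/2500 ; √disc = 61/50
  v_R = (−(28/25) + 61/50) / (2·(1/2)) = 1/10 m/s
check:
stop time T_s = (1/10)/1 = 0.1000 s
reaction-phase robot travel = 0.1000·0.1200 = 0.0120 m
robot under decel: 0.1000²/(2·1.0000) = 0.0050 m
person approaches 1.0000·(0.1200+0.1000) = 0.2200 m
margins: 0.2000+0.0250+0.0000 = 0.2250 m
sum ≈ 0.0120+0.0050+0.2200+0.2250 ≈ 0.4620 m = S ✓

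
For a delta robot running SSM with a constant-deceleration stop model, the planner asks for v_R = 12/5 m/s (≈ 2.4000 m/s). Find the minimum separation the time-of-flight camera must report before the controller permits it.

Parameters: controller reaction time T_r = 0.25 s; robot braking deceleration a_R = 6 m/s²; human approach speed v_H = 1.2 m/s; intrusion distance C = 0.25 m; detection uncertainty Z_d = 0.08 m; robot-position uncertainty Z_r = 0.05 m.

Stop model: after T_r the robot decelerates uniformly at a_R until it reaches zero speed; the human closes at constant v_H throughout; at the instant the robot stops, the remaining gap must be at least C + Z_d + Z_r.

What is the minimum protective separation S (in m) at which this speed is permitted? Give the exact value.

T_s = v_R/a_R = (12/5)/6 = 0.4000 s
robot covers v_R·T_r = 2.4000·0.2500 = 0.6000 m before braking
robot under decel: 2.4000²/(2·6.0000) = 0.4800 m
human over T_r+T_s: 1.2000·(0.2500+0.4000) = 0.7800 m
residual clearance needed = 0.2500+0.0800+0.0500 = 0.3800 m
S_min ≈ 0.6000+0.4800+0.7800+0.3800  ⇒  S_min = 56/25 m

S_min = 56/25 m = 2.2400 m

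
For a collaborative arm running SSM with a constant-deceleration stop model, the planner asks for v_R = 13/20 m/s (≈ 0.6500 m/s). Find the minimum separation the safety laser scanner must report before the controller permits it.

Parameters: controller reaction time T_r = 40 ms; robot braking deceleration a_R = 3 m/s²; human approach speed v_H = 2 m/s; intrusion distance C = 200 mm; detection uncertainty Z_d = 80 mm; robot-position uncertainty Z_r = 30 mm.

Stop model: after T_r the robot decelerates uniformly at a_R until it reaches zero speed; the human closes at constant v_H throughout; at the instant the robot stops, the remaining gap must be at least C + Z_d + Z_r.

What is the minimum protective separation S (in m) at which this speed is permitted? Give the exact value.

S_min = 3679/4000 m = 0.9197 m

braking lasts T_s = (13/20)/3 = 0.2167 s
reaction-phase robot travel = 0.6500·0.0400 = 0.0260 m
robot covers 0.6500·0.2167 − ½·3.0000·0.2167² = 0.0704 m while stopping
person approaches 2.0000·(0.0400+0.2167) = 0.5133 m
C+Z_d+Z_r = 0.2000+0.0800+0.0300 = 0.3100 m
S_min ≈ 0.0260+0.0704+0.5133+0.3100  ⇒  S_min = 3679/4000 m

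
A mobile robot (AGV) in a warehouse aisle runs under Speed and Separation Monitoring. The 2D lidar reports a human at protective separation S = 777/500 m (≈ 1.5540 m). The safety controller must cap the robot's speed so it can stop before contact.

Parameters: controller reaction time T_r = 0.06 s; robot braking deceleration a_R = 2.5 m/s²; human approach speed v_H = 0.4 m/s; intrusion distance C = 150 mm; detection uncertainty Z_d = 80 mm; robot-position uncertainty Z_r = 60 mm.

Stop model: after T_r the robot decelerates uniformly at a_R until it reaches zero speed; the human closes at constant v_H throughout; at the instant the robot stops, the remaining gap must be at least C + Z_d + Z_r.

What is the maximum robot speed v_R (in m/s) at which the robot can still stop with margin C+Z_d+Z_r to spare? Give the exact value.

v_R_max = 2 m/s = 2.0000 m/s

at the boundary: (1/5)·v² + (11/50)·v + (-31/25) = 0
  disc = (11/50)² − 4·(1/5)·(-31/25) = 2601/2500 ; √disc = 51/50
  v_R = (−(11/50) + 51/50) / (2·(1/5)) = 2 m/s
check:
stop time T_s = 2/(5/2) = 0.8000 s
robot in T_r: 2.0000·0.0600 = 0.1200 m
braking distance = 2.0000²/(2·2.5000) = 0.8000 m
human closes 0.4000·0.8600 = 0.3440 m
residual clearance needed = 0.1500+0.0800+0.0600 = 0.2900 m
sum ≈ 0.1200+0.8000+0.3440+0.2900 ≈ 1.5540 m = S ✓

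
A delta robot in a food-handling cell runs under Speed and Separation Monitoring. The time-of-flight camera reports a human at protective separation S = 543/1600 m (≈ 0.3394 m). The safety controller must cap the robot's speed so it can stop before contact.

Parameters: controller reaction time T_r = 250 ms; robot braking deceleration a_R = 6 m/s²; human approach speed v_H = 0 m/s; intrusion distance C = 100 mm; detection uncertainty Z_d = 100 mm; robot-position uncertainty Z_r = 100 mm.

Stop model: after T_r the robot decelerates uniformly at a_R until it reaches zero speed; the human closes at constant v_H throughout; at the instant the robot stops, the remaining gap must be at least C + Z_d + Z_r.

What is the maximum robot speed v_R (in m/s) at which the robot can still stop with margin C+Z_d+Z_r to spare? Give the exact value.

quadratic (1/12)·v² + (1/4)·v + (-63/1600) = 0
  disc = (1/4)² − 4·(1/12)·(-63/1600) = 121/1600 ; √disc = 11/40
  v_R = (−(1/4) + 11/40) / (2·(1/12)) = 3/20 m/s
check:
stop time T_s = (3/20)/6 = 0.0250 s
reaction-phase robot travel = 0.1500·0.2500 = 0.0375 m
robot covers 0.1500·0.0250 − ½·6.0000·0.0250² = 0.0019 m while stopping
human closes 0.0000·0.2750 = 0.0000 m
residual clearance needed = 0.1000+0.1000+0.1000 = 0.3000 m
sum ≈ 0.0375+0.0019+0.0000+0.3000 ≈ 0.3394 m = S ✓

v_R_max = 3/20 m/s = 0.1500 m/s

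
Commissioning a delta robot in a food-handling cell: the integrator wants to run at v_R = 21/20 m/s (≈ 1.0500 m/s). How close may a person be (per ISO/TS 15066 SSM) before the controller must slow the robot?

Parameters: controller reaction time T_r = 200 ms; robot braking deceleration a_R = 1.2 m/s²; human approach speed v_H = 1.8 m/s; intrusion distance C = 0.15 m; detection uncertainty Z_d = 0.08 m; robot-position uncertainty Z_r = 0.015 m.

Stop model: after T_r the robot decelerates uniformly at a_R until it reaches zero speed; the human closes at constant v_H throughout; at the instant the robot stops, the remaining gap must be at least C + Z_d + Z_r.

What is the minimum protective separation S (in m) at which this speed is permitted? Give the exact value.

S_min = 4559/1600 m = 2.8494 m

braking lasts T_s = (21/20)/(6/5) = 0.8750 s
reaction-phase robot travel = 1.0500·0.2000 = 0.2100 m
robot covers 1.0500·0.8750 − ½·1.2000·0.8750² = 0.4594 m while stopping
human over T_r+T_s: 1.8000·(0.2000+0.8750) = 1.9350 m
margins: 0.1500+0.0800+0.0150 = 0.2450 m
S_min ≈ 0.2100+0.4594+1.9350+0.2450  ⇒  S_min = 4559/1600 m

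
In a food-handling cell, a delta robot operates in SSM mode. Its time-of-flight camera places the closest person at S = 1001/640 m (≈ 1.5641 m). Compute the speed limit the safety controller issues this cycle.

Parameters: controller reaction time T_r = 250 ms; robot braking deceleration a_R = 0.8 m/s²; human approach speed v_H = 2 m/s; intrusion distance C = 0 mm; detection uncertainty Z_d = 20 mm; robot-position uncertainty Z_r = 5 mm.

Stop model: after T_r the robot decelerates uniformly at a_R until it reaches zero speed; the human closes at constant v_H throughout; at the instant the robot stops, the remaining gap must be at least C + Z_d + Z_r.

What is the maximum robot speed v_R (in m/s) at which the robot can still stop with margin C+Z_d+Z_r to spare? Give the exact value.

at the boundary: (5/8)·v² + (11/4)·v + (-133/128) = 0
  disc = (11/4)² − 4·(5/8)·(-133/128) = 2601/256 ; √disc = 51/16
  v_R = (−(11/4) + 51/16) / (2·(5/8)) = 7/20 m/s
check:
stop time T_s = (7/20)/(4/5) = 0.4375 s
robot covers v_R·T_r = 0.3500·0.2500 = 0.0875 m before braking
robot under decel: 0.3500²/(2·0.8000) = 0.0766 m
human over T_r+T_s: 2.0000·(0.2500+0.4375) = 1.3750 m
residual clearance needed = 0.0000+0.0200+0.0050 = 0.0250 m
sum ≈ 0.0875+0.0766+1.3750+0.0250 ≈ 1.5641 m = S ✓

v_R_max = 7/20 m/s = 0.3500 m/s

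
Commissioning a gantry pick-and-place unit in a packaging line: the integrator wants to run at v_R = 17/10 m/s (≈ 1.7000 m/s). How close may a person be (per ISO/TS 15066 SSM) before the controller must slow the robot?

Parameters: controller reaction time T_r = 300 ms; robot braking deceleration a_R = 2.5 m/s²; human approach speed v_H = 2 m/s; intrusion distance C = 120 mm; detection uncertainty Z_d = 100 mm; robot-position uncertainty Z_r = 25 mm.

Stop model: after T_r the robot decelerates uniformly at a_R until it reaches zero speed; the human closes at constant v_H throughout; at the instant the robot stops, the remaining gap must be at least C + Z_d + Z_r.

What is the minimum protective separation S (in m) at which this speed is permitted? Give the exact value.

braking lasts T_s = (17/10)/(5/2) = 0.6800 s
robot covers v_R·T_r = 1.7000·0.3000 = 0.5100 m before braking
robot under decel: 1.7000²/(2·2.5000) = 0.5780 m
human over T_r+T_s: 2.0000·(0.3000+0.6800) = 1.9600 m
margins: 0.1200+0.1000+0.0250 = 0.2450 m
S_min ≈ 0.5100+0.5780+1.9600+0.2450  ⇒  S_min = 3293/1000 m

S_min = 3293/1000 m = 3.2930 m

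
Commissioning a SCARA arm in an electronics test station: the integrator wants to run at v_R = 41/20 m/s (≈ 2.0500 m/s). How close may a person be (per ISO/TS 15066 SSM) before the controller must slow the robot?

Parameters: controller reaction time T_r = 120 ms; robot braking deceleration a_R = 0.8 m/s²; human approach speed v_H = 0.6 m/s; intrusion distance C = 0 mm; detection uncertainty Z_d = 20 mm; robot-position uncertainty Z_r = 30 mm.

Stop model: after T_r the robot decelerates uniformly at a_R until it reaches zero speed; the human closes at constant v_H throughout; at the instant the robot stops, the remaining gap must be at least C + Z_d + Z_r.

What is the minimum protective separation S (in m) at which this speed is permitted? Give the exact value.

S_min = 72513/16000 m = 4.5321 m

stop time T_s = (41/20)/(4/5) = 2.5625 s
robot covers v_R·T_r = 2.0500·0.1200 = 0.2460 m before braking
robot covers 2.0500·2.5625 − ½·0.8000·2.5625² = 2.6266 m while stopping
person approaches 0.6000·(0.1200+2.5625) = 1.6095 m
margins: 0.0000+0.0200+0.0300 = 0.0500 m
S_min ≈ 0.2460+2.6266+1.6095+0.0500  ⇒  S_min = 72513/16000 m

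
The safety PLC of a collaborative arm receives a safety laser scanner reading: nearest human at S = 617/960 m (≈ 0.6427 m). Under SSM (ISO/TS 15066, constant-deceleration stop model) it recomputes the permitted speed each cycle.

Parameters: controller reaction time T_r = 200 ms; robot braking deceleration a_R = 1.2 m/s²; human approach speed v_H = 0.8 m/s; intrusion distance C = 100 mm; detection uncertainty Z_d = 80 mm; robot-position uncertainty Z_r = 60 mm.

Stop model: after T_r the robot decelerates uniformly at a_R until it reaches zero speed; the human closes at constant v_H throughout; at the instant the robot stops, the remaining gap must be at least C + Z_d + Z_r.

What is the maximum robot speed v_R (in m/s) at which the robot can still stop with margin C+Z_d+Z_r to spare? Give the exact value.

collect terms ⇒ (5/12)·v_R² + (13/15)·v_R + (-233/960) = 0
  disc = (13/15)² − 4·(5/12)·(-233/960) = 1849/1600 ; √disc = 43/40
  v_R = (−(13/15) + 43/40) / (2·(5/12)) = 1/4 m/s
check:
braking lasts T_s = (1/4)/(6/5) = 0.2083 s
robot in T_r: 0.2500·0.2000 = 0.0500 m
braking distance = 0.2500²/(2·1.2000) = 0.0260 m
human closes 0.8000·0.4083 = 0.3267 m
residual clearance needed = 0.1000+0.0800+0.0600 = 0.2400 m
sum ≈ 0.0500+0.0260+0.3267+0.2400 ≈ 0.6427 m = S ✓

v_R_max = 1/4 m/s = 0.2500 m/s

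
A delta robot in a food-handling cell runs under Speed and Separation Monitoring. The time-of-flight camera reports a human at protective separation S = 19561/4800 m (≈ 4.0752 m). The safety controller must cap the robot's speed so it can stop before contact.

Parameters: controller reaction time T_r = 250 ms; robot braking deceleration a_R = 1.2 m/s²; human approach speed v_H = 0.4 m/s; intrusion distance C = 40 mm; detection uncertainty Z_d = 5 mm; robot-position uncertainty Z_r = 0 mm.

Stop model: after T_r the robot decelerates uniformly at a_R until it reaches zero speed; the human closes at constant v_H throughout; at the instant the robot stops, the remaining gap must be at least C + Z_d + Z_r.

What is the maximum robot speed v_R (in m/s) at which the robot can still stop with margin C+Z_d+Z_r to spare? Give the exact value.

collect terms ⇒ (5/12)·v_R² + (7/12)·v_R + (-3773/960) = 0
  disc = (7/12)² − 4·(5/12)·(-3773/960) = 441/64 ; √disc = 21/8
  v_R = (−(7/12) + 21/8) / (2·(5/12)) = 49/20 m/s
check:
stop time T_s = (49/20)/(6/5) = 2.0417 s
reaction-phase robot travel = 2.4500·0.2500 = 0.6125 m
braking distance = 2.4500²/(2·1.2000) = 2.5010 m
human closes 0.4000·2.2917 = 0.9167 m
C+Z_d+Z_r = 0.0400+0.0050+0.0000 = 0.0450 m
sum ≈ 0.6125+2.5010+0.9167+0.0450 ≈ 4.0752 m = S ✓

v_R_max = 49/20 m/s = 2.4500 m/s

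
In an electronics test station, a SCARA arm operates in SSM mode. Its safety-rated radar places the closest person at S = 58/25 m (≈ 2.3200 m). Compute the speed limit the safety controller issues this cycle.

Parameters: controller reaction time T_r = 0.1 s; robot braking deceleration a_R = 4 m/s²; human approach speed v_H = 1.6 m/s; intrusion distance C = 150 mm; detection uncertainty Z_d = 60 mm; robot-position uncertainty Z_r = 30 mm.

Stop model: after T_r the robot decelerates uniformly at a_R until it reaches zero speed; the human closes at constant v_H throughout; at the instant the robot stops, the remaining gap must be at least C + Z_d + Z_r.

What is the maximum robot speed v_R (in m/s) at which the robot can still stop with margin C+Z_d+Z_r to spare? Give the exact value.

v_R_max = 12/5 m/s = 2.4000 m/s

quadratic (1/8)·v² + (1/2)·v + (-48/25) = 0
  disc = (1/2)² − 4·(1/8)·(-48/25) = 121/100 ; √disc = 11/10
  v_R = (−(1/2) + 11/10) / (2·(1/8)) = 12/5 m/s
check:
braking lasts T_s = (12/5)/4 = 0.6000 s
robot covers v_R·T_r = 2.4000·0.1000 = 0.2400 m before braking
robot under decel: 2.4000²/(2·4.0000) = 0.7200 m
human over T_r+T_s: 1.6000·(0.1000+0.6000) = 1.1200 m
C+Z_d+Z_r = 0.1500+0.0600+0.0300 = 0.2400 m
sum ≈ 0.2400+0.7200+1.1200+0.2400 ≈ 2.3200 m = S ✓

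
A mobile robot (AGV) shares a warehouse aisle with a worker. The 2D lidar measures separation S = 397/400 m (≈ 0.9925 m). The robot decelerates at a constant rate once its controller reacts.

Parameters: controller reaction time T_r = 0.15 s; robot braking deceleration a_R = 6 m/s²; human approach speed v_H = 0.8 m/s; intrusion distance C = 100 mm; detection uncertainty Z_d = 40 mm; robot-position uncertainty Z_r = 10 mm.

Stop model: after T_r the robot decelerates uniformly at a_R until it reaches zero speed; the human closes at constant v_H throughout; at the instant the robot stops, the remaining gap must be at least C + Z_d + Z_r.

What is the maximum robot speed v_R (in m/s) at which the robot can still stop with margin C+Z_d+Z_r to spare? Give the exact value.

collect terms ⇒ (1/12)·v_R² + (17/60)·v_R + (-289/400) = 0
  disc = (17/60)² − 4·(1/12)·(-289/400) = 289/900 ; √disc = 17/30
  v_R = (−(17/60) + 17/30) / (2·(1/12)) = 17/10 m/s
check:
T_s = v_R/a_R = (17/10)/6 = 0.2833 s
reaction-phase robot travel = 1.7000·0.1500 = 0.2550 m
braking distance = 1.7000²/(2·6.0000) = 0.2408 m
person approaches 0.8000·(0.1500+0.2833) = 0.3467 m
margins: 0.1000+0.0400+0.0100 = 0.1500 m
sum ≈ 0.2550+0.2408+0.3467+0.1500 ≈ 0.9925 m = S ✓

v_R_max = 17/10 m/s = 1.7000 m/s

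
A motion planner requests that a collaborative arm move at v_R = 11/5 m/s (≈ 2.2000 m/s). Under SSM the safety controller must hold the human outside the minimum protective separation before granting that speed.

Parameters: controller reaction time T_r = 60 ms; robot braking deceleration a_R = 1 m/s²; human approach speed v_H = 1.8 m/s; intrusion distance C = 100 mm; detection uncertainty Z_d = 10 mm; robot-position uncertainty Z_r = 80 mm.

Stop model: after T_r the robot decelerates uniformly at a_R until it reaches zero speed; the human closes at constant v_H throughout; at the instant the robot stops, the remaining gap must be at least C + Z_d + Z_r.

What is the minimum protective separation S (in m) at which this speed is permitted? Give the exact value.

braking lasts T_s = (11/5)/1 = 2.2000 s
robot covers v_R·T_r = 2.2000·0.0600 = 0.1320 m before braking
robot covers 2.2000·2.2000 − ½·1.0000·2.2000² = 2.4200 m while stopping
human over T_r+T_s: 1.8000·(0.0600+2.2000) = 4.0680 m
margins: 0.1000+0.0100+0.0800 = 0.1900 m
S_min ≈ 0.1320+2.4200+4.0680+0.1900  ⇒  S_min = 681/100 m

S_min = 681/100 m = 6.8100 m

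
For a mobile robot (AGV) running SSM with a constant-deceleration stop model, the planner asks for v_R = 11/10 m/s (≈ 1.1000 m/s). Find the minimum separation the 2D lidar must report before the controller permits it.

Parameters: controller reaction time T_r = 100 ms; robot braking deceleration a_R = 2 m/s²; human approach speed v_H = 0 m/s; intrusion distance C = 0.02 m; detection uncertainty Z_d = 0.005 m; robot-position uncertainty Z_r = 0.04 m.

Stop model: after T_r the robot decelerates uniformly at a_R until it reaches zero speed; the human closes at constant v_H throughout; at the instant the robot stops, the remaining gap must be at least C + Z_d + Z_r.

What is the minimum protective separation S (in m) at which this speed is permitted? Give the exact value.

S_min = 191/400 m = 0.4775 m

stop time T_s = (11/10)/2 = 0.5500 s
reaction-phase robot travel = 1.1000·0.1000 = 0.1100 m
robot under decel: 1.1000²/(2·2.0000) = 0.3025 m
person approaches 0.0000·(0.1000+0.5500) = 0.0000 m
margins: 0.0200+0.0050+0.0400 = 0.0650 m
S_min ≈ 0.1100+0.3025+0.0000+0.0650  ⇒  S_min = 191/400 m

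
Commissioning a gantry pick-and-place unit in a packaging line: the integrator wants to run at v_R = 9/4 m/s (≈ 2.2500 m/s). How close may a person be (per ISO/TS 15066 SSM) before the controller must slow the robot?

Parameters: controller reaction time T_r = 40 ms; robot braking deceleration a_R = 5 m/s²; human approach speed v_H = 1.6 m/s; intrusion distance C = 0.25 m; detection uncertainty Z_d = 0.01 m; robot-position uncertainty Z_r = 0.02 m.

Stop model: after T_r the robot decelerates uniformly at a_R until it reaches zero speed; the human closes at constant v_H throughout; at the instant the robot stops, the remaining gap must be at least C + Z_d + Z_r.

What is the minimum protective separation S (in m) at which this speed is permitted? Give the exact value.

T_s = v_R/a_R = (9/4)/5 = 0.4500 s
robot in T_r: 2.2500·0.0400 = 0.0900 m
braking distance = 2.2500²/(2·5.0000) = 0.5062 m
person approaches 1.6000·(0.0400+0.4500) = 0.7840 m
C+Z_d+Z_r = 0.2500+0.0100+0.0200 = 0.2800 m
S_min ≈ 0.0900+0.5062+0.7840+0.2800  ⇒  S_min = 6641/4000 m

S_min = 6641/4000 m = 1.6603 m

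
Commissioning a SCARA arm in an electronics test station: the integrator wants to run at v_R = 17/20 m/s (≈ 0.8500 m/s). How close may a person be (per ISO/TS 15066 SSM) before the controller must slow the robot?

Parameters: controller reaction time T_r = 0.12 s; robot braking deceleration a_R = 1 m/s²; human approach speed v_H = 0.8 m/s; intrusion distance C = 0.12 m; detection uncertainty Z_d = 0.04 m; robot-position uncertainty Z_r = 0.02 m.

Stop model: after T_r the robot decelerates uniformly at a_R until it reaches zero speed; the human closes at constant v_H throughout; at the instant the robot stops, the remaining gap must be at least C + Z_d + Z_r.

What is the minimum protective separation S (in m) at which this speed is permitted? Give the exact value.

S_min = 5677/4000 m = 1.4192 m

braking lasts T_s = (17/20)/1 = 0.8500 s
robot in T_r: 0.8500·0.1200 = 0.1020 m
robot covers 0.8500·0.8500 − ½·1.0000·0.8500² = 0.3613 m while stopping
person approaches 0.8000·(0.1200+0.8500) = 0.7760 m
residual clearance needed = 0.1200+0.0400+0.0200 = 0.1800 m
S_min ≈ 0.1020+0.3613+0.7760+0.1800  ⇒  S_min = 5677/4000 m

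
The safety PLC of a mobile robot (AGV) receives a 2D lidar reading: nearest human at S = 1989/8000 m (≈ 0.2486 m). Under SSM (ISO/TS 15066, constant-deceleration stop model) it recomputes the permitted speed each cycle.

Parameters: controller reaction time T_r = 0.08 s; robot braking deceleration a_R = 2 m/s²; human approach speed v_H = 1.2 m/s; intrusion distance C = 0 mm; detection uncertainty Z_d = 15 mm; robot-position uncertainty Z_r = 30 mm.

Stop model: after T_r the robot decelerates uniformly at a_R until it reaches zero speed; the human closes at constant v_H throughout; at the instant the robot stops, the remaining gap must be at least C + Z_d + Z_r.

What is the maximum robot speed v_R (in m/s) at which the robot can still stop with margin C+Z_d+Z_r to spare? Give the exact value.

v_R_max = 3/20 m/s = 0.1500 m/s

at the boundary: (1/4)·v² + (17/25)·v + (-861/8000) = 0
  disc = (17/25)² − 4·(1/4)·(-861/8000) = 22801/40000 ; √disc = 151/200
  v_R = (−(17/25) + 151/200) / (2·(1/4)) = 3/20 m/s
check:
stop time T_s = (3/20)/2 = 0.0750 s
reaction-phase robot travel = 0.1500·0.0800 = 0.0120 m
robot under decel: 0.1500²/(2·2.0000) = 0.0056 m
human closes 1.2000·0.1550 = 0.1860 m
residual clearance needed = 0.0000+0.0150+0.0300 = 0.0450 m
sum ≈ 0.0120+0.0056+0.1860+0.0450 ≈ 0.2486 m = S ✓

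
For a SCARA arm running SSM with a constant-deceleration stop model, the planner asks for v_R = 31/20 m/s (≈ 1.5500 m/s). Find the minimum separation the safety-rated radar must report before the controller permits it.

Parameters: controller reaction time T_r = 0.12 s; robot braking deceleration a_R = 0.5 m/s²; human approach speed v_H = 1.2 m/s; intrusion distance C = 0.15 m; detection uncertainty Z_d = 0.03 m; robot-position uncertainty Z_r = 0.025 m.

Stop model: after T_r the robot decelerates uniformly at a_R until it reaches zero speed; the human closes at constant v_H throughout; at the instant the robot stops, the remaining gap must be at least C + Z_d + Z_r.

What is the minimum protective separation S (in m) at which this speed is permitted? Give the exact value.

S_min = 2663/400 m = 6.6575 m

T_s = v_R/a_R = (31/20)/(1/2) = 3.1000 s
robot covers v_R·T_r = 1.5500·0.1200 = 0.1860 m before braking
robot covers 1.5500·3.1000 − ½·0.5000·3.1000² = 2.4025 m while stopping
human over T_r+T_s: 1.2000·(0.1200+3.1000) = 3.8640 m
margins: 0.1500+0.0300+0.0250 = 0.2050 m
S_min ≈ 0.1860+2.4025+3.8640+0.2050  ⇒  S_min = 2663/400 m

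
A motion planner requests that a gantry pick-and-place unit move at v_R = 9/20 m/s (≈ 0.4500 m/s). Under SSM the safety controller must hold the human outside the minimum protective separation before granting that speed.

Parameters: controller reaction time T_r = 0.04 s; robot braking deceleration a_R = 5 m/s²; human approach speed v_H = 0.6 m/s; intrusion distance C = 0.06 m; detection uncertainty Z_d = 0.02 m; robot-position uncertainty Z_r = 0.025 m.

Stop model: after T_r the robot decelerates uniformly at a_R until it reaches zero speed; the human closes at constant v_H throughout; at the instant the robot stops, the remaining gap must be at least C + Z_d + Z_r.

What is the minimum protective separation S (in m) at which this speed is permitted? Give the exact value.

S_min = 177/800 m = 0.2213 m

stop time T_s = (9/20)/5 = 0.0900 s
robot covers v_R·T_r = 0.4500·0.0400 = 0.0180 m before braking
robot under decel: 0.4500²/(2·5.0000) = 0.0203 m
human closes 0.6000·0.1300 = 0.0780 m
C+Z_d+Z_r = 0.0600+0.0200+0.0250 = 0.1050 m
S_min ≈ 0.0180+0.0203+0.0780+0.1050  ⇒  S_min = 177/800 m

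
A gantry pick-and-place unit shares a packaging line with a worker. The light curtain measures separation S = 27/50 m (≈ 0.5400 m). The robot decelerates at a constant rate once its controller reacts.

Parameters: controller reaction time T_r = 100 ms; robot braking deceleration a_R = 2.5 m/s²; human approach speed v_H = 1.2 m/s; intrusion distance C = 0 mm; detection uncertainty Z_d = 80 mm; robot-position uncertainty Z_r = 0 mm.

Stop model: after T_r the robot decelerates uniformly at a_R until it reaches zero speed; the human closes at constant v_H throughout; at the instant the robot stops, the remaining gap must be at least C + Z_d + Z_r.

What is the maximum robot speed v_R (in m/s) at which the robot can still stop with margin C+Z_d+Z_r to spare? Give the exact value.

quadratic (1/5)·v² + (29/50)·v + (-17/50) = 0
  disc = (29/50)² − 4·(1/5)·(-17/50) = 1521/2500 ; √disc = 39/50
  v_R = (−(29/50) + 39/50) / (2·(1/5)) = 1/2 m/s
check:
braking lasts T_s = (1/2)/(5/2) = 0.2000 s
robot covers v_R·T_r = 0.5000·0.1000 = 0.0500 m before braking
robot under decel: 0.5000²/(2·2.5000) = 0.0500 m
human closes 1.2000·0.3000 = 0.3600 m
margins: 0.0000+0.0800+0.0000 = 0.0800 m
sum ≈ 0.0500+0.0500+0.3600+0.0800 ≈ 0.5400 m = S ✓

v_R_max = 1/2 m/s = 0.5000 m/s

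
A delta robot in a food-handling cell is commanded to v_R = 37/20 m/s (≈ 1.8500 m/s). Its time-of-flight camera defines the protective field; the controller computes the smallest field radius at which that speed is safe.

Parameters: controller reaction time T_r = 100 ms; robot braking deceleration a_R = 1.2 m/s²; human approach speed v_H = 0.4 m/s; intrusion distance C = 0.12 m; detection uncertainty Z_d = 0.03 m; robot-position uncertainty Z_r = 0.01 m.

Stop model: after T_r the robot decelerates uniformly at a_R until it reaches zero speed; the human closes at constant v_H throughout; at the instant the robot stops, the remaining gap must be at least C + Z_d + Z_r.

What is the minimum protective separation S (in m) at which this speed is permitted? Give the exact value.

S_min = 11653/4800 m = 2.4277 m

stop time T_s = (37/20)/(6/5) = 1.5417 s
robot covers v_R·T_r = 1.8500·0.1000 = 0.1850 m before braking
robot covers 1.8500·1.5417 − ½·1.2000·1.5417² = 1.4260 m while stopping
human over T_r+T_s: 0.4000·(0.1000+1.5417) = 0.6567 m
residual clearance needed = 0.1200+0.0300+0.0100 = 0.1600 m
S_min ≈ 0.1850+1.4260+0.6567+0.1600  ⇒  S_min = 11653/4800 m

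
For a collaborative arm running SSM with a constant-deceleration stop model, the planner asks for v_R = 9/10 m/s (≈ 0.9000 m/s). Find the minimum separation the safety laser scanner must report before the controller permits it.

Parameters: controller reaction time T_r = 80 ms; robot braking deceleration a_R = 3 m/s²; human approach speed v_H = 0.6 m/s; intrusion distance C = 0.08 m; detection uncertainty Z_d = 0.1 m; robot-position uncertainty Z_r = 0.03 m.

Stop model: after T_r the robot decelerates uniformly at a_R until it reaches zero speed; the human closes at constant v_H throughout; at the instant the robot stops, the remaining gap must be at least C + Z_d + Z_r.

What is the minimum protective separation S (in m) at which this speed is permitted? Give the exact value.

S_min = 129/200 m = 0.6450 m

braking lasts T_s = (9/10)/3 = 0.3000 s
reaction-phase robot travel = 0.9000·0.0800 = 0.0720 m
robot under decel: 0.9000²/(2·3.0000) = 0.1350 m
human over T_r+T_s: 0.6000·(0.0800+0.3000) = 0.2280 m
margins: 0.0800+0.1000+0.0300 = 0.2100 m
S_min ≈ 0.0720+0.1350+0.2280+0.2100  ⇒  S_min = 129/200 m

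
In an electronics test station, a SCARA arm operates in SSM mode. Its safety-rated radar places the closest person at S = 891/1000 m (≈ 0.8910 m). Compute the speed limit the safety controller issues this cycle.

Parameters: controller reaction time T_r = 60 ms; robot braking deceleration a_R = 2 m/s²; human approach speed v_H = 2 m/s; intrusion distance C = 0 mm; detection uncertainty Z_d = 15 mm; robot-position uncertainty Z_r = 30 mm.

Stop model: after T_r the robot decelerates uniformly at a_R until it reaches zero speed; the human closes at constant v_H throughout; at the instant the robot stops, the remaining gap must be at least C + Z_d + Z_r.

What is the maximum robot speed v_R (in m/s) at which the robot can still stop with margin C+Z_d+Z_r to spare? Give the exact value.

v_R_max = 3/5 m/s = 0.6000 m/s

collect terms ⇒ (1/4)·v_R² + (53/50)·v_R + (-363/500) = 0
  disc = (53/50)² − 4·(1/4)·(-363/500) = 1156/625 ; √disc = 34/25
  v_R = (−(53/50) + 34/25) / (2·(1/4)) = 3/5 m/s
check:
braking lasts T_s = (3/5)/2 = 0.3000 s
reaction-phase robot travel = 0.6000·0.0600 = 0.0360 m
robot covers 0.6000·0.3000 − ½·2.0000·0.3000² = 0.0900 m while stopping
human over T_r+T_s: 2.0000·(0.0600+0.3000) = 0.7200 m
margins: 0.0000+0.0150+0.0300 = 0.0450 m
sum ≈ 0.0360+0.0900+0.7200+0.0450 ≈ 0.8910 m = S ✓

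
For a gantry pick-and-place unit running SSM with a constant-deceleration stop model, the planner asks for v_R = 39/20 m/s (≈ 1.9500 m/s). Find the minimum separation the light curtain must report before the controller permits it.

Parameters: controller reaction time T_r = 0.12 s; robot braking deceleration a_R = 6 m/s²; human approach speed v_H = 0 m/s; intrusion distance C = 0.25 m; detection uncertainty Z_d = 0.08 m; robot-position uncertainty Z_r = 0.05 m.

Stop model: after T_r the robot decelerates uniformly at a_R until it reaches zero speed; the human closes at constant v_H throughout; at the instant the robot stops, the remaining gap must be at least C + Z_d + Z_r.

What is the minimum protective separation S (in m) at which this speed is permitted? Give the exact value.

braking lasts T_s = (39/20)/6 = 0.3250 s
reaction-phase robot travel = 1.9500·0.1200 = 0.2340 m
braking distance = 1.9500²/(2·6.0000) = 0.3169 m
human over T_r+T_s: 0.0000·(0.1200+0.3250) = 0.0000 m
residual clearance needed = 0.2500+0.0800+0.0500 = 0.3800 m
S_min ≈ 0.2340+0.3169+0.0000+0.3800  ⇒  S_min = 7447/8000 m

S_min = 7447/8000 m = 0.9309 m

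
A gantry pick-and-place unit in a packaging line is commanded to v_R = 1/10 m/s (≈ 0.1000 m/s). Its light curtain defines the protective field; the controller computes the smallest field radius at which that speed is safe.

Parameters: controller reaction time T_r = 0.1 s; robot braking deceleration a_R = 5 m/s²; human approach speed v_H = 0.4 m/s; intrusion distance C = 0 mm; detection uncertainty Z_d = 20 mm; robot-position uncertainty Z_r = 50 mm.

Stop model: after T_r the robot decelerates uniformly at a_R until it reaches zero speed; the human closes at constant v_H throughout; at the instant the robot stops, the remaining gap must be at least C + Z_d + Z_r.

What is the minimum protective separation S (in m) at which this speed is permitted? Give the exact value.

S_min = 129/1000 m = 0.1290 m

stop time T_s = (1/10)/5 = 0.0200 s
robot covers v_R·T_r = 0.1000·0.1000 = 0.0100 m before braking
robot covers 0.1000·0.0200 − ½·5.0000·0.0200² = 0.0010 m while stopping
human over T_r+T_s: 0.4000·(0.1000+0.0200) = 0.0480 m
residual clearance needed = 0.0000+0.0200+0.0500 = 0.0700 m
S_min ≈ 0.0100+0.0010+0.0480+0.0700  ⇒  S_min = 129/1000 m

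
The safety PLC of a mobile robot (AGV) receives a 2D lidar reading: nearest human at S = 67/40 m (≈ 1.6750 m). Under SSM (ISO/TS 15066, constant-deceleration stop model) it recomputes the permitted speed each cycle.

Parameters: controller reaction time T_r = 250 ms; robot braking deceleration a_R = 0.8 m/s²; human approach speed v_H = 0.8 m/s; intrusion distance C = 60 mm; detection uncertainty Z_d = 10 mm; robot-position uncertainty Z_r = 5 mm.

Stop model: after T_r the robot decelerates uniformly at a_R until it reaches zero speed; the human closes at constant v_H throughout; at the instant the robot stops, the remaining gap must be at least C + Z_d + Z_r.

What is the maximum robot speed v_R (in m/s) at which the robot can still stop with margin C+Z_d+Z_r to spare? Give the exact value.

v_R_max = 4/5 m/s = 0.8000 m/s

at the boundary: (5/8)·v² + (5/4)·v + (-7/5) = 0
  disc = (5/4)² − 4·(5/8)·(-7/5) = 81/16 ; √disc = 9/4
  v_R = (−(5/4) + 9/4) / (2·(5/8)) = 4/5 m/s
check:
braking lasts T_s = (4/5)/(4/5) = 1.0000 s
robot covers v_R·T_r = 0.8000·0.2500 = 0.2000 m before braking
braking distance = 0.8000²/(2·0.8000) = 0.4000 m
person approaches 0.8000·(0.2500+1.0000) = 1.0000 m
residual clearance needed = 0.0600+0.0100+0.0050 = 0.0750 m
sum ≈ 0.2000+0.4000+1.0000+0.0750 ≈ 1.6750 m = S ✓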